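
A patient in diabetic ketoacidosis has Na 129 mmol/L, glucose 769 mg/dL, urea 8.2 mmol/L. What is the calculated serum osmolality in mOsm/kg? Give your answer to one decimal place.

308.9 mOsm/kg

Calculated osmolality = 2·Na + glucose/18 + urea
= 2·129 + 769/18 + 8.2
= 258 + 42.72 + 8.20
= 308.92 mOsm/kg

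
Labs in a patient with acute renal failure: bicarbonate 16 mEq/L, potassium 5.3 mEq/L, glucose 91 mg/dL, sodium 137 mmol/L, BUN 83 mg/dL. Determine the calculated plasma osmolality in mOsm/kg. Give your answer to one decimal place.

Calculated osmolality = 2·Na + glucose/18 + BUN/2.8
= 2·137 + 91/18 + 83/2.8
= 274 + 5.06 + 29.64
= 308.7 mOsm/kg

308.7 mOsm/kg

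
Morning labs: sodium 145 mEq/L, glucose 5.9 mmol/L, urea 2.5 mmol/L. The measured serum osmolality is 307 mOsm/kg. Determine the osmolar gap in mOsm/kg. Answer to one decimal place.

Calculated osmolality = 2·Na + glucose + urea
= 2·145 + 5.9 + 2.5
= 290 + 5.90 + 2.50
= 298.4 mOsm/kg ≈ 298.4 mOsm/kg
Osmolar gap = measured − calculated = 307 − 298.4 = 8.6 mOsm/kg

8.6 mOsm/kg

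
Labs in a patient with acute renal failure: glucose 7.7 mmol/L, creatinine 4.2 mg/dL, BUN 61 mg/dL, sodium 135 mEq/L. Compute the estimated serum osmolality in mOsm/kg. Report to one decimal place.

Calculated osmolality = 2·Na + glucose + BUN/2.8
= 2·135 + 7.7 + 61/2.8
= 270 + 7.70 + 21.79
= 299.49 mOsm/kg

299.5 mOsm/kg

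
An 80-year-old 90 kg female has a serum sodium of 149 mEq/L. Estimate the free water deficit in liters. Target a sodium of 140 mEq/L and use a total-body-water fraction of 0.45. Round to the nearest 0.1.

2.6 L

TBW = 0.45 · 90 = 40.5 L
Free water deficit = TBW · (Na/140 − 1)
= 40.5 · (149/140 − 1)
= 40.5 · 0.0643
= 2.6 L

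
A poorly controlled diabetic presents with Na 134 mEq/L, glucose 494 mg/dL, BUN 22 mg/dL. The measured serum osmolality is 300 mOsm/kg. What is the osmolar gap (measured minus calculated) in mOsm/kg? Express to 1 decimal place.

-3.3 mOsm/kg

Calculated osmolality = 2·Na + glucose/18 + BUN/2.8
= 2·134 + 494/18 + 22/2.8
= 268 + 27.44 + 7.86
= 303.3 mOsm/kg ≈ 303.3 mOsm/kg
Osmolar gap = measured − calculated = 300 − 303.3 = -3.3 mOsm/kg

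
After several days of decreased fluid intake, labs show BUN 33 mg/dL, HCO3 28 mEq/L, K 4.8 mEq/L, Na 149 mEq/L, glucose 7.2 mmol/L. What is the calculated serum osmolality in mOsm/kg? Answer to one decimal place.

317.0 mOsm/kg

Calculated osmolality = 2·Na + glucose + BUN/2.8
= 2·149 + 7.2 + 33/2.8
= 298 + 7.20 + 11.79
= 316.99 mOsm/kg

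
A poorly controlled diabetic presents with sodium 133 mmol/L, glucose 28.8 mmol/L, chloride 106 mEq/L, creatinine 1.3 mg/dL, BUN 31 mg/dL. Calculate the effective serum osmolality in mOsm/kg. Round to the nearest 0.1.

Effective osmolality excludes urea (freely permeant across cell membranes):
2·Na + glucose
= 2·133 + 28.8
= 266 + 28.8
= 294.8 mOsm/kg

294.8 mOsm/kg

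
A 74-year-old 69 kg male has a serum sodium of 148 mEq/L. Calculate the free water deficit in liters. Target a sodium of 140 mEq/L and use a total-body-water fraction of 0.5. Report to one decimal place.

TBW = 0.5 · 69 = 34.5 L
Free water deficit = TBW · (Na/140 − 1)
= 34.5 · (148/140 − 1)
= 34.5 · 0.0571
= 1.97 L

2.0 L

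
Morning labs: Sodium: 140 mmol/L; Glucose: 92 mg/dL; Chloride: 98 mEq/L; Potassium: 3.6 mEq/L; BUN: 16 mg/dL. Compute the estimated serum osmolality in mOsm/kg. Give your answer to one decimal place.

290.8 mOsm/kg

Calculated osmolality = 2·Na + glucose/18 + BUN/2.8
= 2·140 + 92/18 + 16/2.8
= 280 + 5.11 + 5.71
= 290.82 mOsm/kg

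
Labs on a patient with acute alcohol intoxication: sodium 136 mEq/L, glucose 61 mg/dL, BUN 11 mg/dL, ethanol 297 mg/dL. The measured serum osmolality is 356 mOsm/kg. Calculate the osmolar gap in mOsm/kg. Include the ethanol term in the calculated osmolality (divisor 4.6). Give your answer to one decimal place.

12.1 mOsm/kg

Calculated osmolality = 2·Na + glucose/18 + BUN/2.8 + ethanol/4.6
= 2·136 + 61/18 + 11/2.8 + 297/4.6
= 272 + 3.39 + 3.93 + 64.57
= 343.89 mOsm/kg ≈ 343.9 mOsm/kg
Osmolar gap = measured − calculated = 356 − 343.9 = 12.1 mOsm/kg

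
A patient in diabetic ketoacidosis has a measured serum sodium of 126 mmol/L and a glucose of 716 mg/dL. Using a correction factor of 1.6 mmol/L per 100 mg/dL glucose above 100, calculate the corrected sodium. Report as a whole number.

Corrected Na = measured Na + 1.6 · (glucose − 100)/100
= 126 + 1.6 · (716 − 100)/100
= 126 + 9.9
= 135.9 mmol/L

136 mmol/L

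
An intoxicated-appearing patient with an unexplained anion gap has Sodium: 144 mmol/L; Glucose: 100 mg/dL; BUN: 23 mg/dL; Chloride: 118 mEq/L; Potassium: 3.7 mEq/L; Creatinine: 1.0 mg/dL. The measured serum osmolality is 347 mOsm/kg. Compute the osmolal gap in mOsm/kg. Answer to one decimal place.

45.2 mOsm/kg

Calculated osmolality = 2·Na + glucose/18 + BUN/2.8
= 2·144 + 100/18 + 23/2.8
= 288 + 5.56 + 8.21
= 301.77 mOsm/kg ≈ 301.8 mOsm/kg
Osmolar gap = measured − calculated = 347 − 301.8 = 45.2 mOsm/kg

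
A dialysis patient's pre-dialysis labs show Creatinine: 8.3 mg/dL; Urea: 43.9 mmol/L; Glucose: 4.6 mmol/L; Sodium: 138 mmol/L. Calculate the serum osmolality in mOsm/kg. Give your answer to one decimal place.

Calculated osmolality = 2·Na + glucose + urea
= 2·138 + 4.6 + 43.9
= 276 + 4.60 + 43.90
= 324.5 mOsm/kg

324.5 mOsm/kg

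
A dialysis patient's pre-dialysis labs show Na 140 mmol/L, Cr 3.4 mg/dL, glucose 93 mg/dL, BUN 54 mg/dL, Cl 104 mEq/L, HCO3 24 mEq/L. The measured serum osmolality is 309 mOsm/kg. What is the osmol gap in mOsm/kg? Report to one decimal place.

Calculated osmolality = 2·Na + glucose/18 + BUN/2.8
= 2·140 + 93/18 + 54/2.8
= 280 + 5.17 + 19.29
= 304.46 mOsm/kg ≈ 304.5 mOsm/kg
Osmolar gap = measured − calculated = 309 − 304.5 = 4.5 mOsm/kg

4.5 mOsm/kg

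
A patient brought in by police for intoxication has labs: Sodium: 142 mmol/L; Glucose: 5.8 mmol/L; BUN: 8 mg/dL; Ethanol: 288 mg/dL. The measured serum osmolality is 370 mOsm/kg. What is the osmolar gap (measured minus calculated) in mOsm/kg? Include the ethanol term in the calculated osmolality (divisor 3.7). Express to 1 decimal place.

-0.5 mOsm/kg

Calculated osmolality = 2·Na + glucose + BUN/2.8 + ethanol/3.7
= 2·142 + 5.8 + 8/2.8 + 288/3.7
= 284 + 5.80 + 2.86 + 77.84
= 370.5 mOsm/kg ≈ 370.5 mOsm/kg
Osmolar gap = measured − calculated = 370 − 370.5 = -0.5 mOsm/kg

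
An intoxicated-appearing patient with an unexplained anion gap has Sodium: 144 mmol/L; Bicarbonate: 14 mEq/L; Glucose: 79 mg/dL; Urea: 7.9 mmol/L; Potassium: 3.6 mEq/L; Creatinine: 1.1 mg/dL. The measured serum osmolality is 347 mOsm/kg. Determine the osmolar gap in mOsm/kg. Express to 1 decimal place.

Calculated osmolality = 2·Na + glucose/18 + urea
= 2·144 + 79/18 + 7.9
= 288 + 4.39 + 7.90
= 300.29 mOsm/kg ≈ 300.3 mOsm/kg
Osmolar gap = measured − calculated = 347 − 300.3 = 46.7 mOsm/kg

46.7 mOsm/kg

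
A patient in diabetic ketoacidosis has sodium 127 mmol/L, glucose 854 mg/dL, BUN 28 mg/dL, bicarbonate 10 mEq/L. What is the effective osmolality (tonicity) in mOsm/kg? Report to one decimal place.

Effective osmolality excludes urea (freely permeant across cell membranes):
2·Na + glucose/18
= 2·127 + 854/18
= 254 + 47.44
= 301.44 mOsm/kg

301.4 mOsm/kg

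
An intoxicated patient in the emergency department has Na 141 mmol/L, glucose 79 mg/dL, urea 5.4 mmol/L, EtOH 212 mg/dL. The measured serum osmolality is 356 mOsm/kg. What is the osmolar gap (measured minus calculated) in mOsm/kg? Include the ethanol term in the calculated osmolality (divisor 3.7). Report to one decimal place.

6.9 mOsm/kg

Calculated osmolality = 2·Na + glucose/18 + urea + ethanol/3.7
= 2·141 + 79/18 + 5.4 + 212/3.7
= 282 + 4.39 + 5.40 + 57.30
= 349.09 mOsm/kg ≈ 349.1 mOsm/kg
Osmolar gap = measured − calculated = 356 − 349.1 = 6.9 mOsm/kg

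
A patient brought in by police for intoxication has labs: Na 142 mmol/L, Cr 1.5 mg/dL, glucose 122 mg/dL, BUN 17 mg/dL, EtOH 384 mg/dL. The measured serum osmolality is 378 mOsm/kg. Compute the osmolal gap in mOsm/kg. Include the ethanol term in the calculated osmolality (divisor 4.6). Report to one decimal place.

-2.3 mOsm/kg

Calculated osmolality = 2·Na + glucose/18 + BUN/2.8 + ethanol/4.6
= 2·142 + 122/18 + 17/2.8 + 384/4.6
= 284 + 6.78 + 6.07 + 83.48
= 380.33 mOsm/kg ≈ 380.3 mOsm/kg
Osmolar gap = measured − calculated = 378 − 380.3 = -2.3 mOsm/kg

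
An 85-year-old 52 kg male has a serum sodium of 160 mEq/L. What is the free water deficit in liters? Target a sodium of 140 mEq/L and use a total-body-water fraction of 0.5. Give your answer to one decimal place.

3.7 L

TBW = 0.5 · 52 = 26 L
Free water deficit = TBW · (Na/140 − 1)
= 26 · (160/140 − 1)
= 26 · 0.1429
= 3.72 L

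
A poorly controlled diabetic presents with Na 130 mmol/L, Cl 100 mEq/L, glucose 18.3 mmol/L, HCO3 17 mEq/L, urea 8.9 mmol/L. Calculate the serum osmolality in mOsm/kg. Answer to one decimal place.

287.2 mOsm/kg

Calculated osmolality = 2·Na + glucose + urea
= 2·130 + 18.3 + 8.9
= 260 + 18.30 + 8.90
= 287.2 mOsm/kg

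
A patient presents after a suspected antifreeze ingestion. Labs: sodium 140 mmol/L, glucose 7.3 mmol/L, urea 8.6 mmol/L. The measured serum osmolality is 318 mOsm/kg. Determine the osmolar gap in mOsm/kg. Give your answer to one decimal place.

Calculated osmolality = 2·Na + glucose + urea
= 2·140 + 7.3 + 8.6
= 280 + 7.30 + 8.60
= 295.9 mOsm/kg ≈ 295.9 mOsm/kg
Osmolar gap = measured − calculated = 318 − 295.9 = 22.1 mOsm/kg

22.1 mOsm/kg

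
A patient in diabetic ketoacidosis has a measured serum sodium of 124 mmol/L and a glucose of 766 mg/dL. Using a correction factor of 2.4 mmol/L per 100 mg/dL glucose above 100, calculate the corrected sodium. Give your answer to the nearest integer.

Corrected Na = measured Na + 2.4 · (glucose − 100)/100
= 124 + 2.4 · (766 − 100)/100
= 124 + 16
= 140 mmol/L

140 mmol/L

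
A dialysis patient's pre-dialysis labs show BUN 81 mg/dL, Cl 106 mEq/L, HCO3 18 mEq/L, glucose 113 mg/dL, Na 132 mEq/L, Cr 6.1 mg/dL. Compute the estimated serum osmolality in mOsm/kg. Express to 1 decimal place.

299.2 mOsm/kg

Calculated osmolality = 2·Na + glucose/18 + BUN/2.8
= 2·132 + 113/18 + 81/2.8
= 264 + 6.28 + 28.93
= 299.21 mOsm/kg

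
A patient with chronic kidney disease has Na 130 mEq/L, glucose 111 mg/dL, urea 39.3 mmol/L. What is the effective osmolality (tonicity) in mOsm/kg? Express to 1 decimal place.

266.2 mOsm/kg

Effective osmolality excludes urea (freely permeant across cell membranes):
2·Na + glucose/18
= 2·130 + 111/18
= 260 + 6.17
= 266.17 mOsm/kg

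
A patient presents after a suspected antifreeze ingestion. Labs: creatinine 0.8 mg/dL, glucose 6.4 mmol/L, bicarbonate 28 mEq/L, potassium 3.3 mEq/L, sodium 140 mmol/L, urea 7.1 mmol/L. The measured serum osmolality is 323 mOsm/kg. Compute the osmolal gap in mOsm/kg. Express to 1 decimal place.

Calculated osmolality = 2·Na + glucose + urea
= 2·140 + 6.4 + 7.1
= 280 + 6.40 + 7.10
= 293.5 mOsm/kg ≈ 293.5 mOsm/kg
Osmolar gap = measured − calculated = 323 − 293.5 = 29.5 mOsm/kg

29.5 mOsm/kg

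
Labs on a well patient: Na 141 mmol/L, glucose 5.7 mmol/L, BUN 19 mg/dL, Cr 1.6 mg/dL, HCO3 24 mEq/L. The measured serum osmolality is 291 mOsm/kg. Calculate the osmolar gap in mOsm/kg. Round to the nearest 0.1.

Calculated osmolality = 2·Na + glucose + BUN/2.8
= 2·141 + 5.7 + 19/2.8
= 282 + 5.70 + 6.79
= 294.49 mOsm/kg ≈ 294.5 mOsm/kg
Osmolar gap = measured − calculated = 291 − 294.5 = -3.5 mOsm/kg

-3.5 mOsm/kg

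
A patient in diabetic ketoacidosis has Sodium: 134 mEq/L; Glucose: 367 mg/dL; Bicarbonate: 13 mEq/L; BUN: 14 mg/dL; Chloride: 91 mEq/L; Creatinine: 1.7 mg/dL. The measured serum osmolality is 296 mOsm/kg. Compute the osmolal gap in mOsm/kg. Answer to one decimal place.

2.6 mOsm/kg

Calculated osmolality = 2·Na + glucose/18 + BUN/2.8
= 2·134 + 367/18 + 14/2.8
= 268 + 20.39 + 5
= 293.39 mOsm/kg ≈ 293.4 mOsm/kg
Osmolar gap = measured − calculated = 296 − 293.4 = 2.6 mOsm/kg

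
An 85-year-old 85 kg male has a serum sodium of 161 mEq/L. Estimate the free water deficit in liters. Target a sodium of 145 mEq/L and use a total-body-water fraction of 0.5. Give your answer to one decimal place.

4.7 L

TBW = 0.5 · 85 = 42.5 L
Free water deficit = TBW · (Na/145 − 1)
= 42.5 · (161/145 − 1)
= 42.5 · 0.1103
= 4.69 L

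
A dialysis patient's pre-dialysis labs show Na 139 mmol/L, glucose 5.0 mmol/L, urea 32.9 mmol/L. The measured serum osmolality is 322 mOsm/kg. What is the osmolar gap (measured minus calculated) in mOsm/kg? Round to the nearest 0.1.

6.1 mOsm/kg

Calculated osmolality = 2·Na + glucose + urea
= 2·139 + 5 + 32.9
= 278 + 5 + 32.90
= 315.9 mOsm/kg ≈ 315.9 mOsm/kg
Osmolar gap = measured − calculated = 322 − 315.9 = 6.1 mOsm/kg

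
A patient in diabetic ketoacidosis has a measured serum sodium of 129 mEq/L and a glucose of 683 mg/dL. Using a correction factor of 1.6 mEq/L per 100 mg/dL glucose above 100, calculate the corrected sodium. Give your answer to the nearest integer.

Corrected Na = measured Na + 1.6 · (glucose − 100)/100
= 129 + 1.6 · (683 − 100)/100
= 129 + 9.3
= 138.3 mEq/L

138 mEq/L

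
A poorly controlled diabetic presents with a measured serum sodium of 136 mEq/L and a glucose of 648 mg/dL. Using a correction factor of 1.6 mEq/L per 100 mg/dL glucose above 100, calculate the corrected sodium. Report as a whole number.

145 mEq/L

Corrected Na = measured Na + 1.6 · (glucose − 100)/100
= 136 + 1.6 · (648 − 100)/100
= 136 + 8.8
= 144.8 mEq/L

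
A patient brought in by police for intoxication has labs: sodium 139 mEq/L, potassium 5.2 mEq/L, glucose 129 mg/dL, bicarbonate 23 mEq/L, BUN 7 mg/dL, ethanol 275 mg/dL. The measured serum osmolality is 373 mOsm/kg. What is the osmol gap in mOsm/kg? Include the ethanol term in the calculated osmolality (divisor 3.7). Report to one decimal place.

11.0 mOsm/kg

Calculated osmolality = 2·Na + glucose/18 + BUN/2.8 + ethanol/3.7
= 2·139 + 129/18 + 7/2.8 + 275/3.7
= 278 + 7.17 + 2.50 + 74.32
= 361.99 mOsm/kg ≈ 362.0 mOsm/kg
Osmolar gap = measured − calculated = 373 − 362.0 = 11.0 mOsm/kg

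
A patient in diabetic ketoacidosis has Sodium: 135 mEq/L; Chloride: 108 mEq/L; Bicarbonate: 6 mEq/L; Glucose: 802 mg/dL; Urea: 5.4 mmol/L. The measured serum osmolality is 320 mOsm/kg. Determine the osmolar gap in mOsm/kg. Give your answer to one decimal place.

Calculated osmolality = 2·Na + glucose/18 + urea
= 2·135 + 802/18 + 5.4
= 270 + 44.56 + 5.40
= 319.96 mOsm/kg ≈ 320.0 mOsm/kg
Osmolar gap = measured − calculated = 320 − 320.0 = 0.0 mOsm/kg

0.0 mOsm/kg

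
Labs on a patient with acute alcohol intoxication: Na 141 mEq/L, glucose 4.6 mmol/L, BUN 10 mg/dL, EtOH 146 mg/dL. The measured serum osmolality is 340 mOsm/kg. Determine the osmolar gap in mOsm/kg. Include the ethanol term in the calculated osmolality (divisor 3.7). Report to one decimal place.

Calculated osmolality = 2·Na + glucose + BUN/2.8 + ethanol/3.7
= 2·141 + 4.6 + 10/2.8 + 146/3.7
= 282 + 4.60 + 3.57 + 39.46
= 329.63 mOsm/kg ≈ 329.6 mOsm/kg
Osmolar gap = measured − calculated = 340 − 329.6 = 10.4 mOsm/kg

10.4 mOsm/kg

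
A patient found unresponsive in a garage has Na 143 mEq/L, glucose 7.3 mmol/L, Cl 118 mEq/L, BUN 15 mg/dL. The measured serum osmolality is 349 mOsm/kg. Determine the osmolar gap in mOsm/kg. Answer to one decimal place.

Calculated osmolality = 2·Na + glucose + BUN/2.8
= 2·143 + 7.3 + 15/2.8
= 286 + 7.30 + 5.36
= 298.66 mOsm/kg ≈ 298.7 mOsm/kg
Osmolar gap = measured − calculated = 349 − 298.7 = 50.3 mOsm/kg

50.3 mOsm/kg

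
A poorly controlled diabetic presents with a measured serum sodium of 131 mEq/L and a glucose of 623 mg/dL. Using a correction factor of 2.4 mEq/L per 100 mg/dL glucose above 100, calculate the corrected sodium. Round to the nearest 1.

144 mEq/L

Corrected Na = measured Na + 2.4 · (glucose − 100)/100
= 131 + 2.4 · (623 − 100)/100
= 131 + 12.6
= 143.6 mEq/L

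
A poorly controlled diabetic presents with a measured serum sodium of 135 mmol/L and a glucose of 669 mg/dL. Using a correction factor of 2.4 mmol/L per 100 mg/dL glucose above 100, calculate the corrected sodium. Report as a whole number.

149 mmol/L

Corrected Na = measured Na + 2.4 · (glucose − 100)/100
= 135 + 2.4 · (669 − 100)/100
= 135 + 13.7
= 148.7 mmol/L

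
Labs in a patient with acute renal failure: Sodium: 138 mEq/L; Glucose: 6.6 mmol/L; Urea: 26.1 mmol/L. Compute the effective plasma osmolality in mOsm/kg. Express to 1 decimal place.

282.6 mOsm/kg

Effective osmolality excludes urea (freely permeant across cell membranes):
2·Na + glucose
= 2·138 + 6.6
= 276 + 6.6
= 282.6 mOsm/kg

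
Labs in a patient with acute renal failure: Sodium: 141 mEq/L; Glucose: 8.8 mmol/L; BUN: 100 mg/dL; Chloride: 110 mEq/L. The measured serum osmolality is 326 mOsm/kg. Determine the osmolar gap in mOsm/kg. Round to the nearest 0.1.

-0.5 mOsm/kg

Calculated osmolality = 2·Na + glucose + BUN/2.8
= 2·141 + 8.8 + 100/2.8
= 282 + 8.80 + 35.71
= 326.51 mOsm/kg ≈ 326.5 mOsm/kg
Osmolar gap = measured − calculated = 326 − 326.5 = -0.5 mOsm/kg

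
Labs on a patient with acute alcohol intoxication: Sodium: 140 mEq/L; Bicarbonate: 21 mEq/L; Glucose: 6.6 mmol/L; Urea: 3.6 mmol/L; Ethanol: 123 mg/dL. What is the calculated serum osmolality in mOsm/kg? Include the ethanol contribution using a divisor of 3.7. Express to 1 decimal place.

323.4 mOsm/kg

Calculated osmolality = 2·Na + glucose + urea + ethanol/3.7
= 2·140 + 6.6 + 3.6 + 123/3.7
= 280 + 6.60 + 3.60 + 33.24
= 323.44 mOsm/kg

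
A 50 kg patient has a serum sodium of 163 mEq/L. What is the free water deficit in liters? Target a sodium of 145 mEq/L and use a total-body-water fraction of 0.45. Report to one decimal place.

TBW = 0.45 · 50 = 22.5 L
Free water deficit = TBW · (Na/145 − 1)
= 22.5 · (163/145 − 1)
= 22.5 · 0.1241
= 2.79 L

2.8 L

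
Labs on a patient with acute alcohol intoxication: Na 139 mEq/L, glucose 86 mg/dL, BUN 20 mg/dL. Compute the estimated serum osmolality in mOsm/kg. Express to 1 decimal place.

289.9 mOsm/kg

Calculated osmolality = 2·Na + glucose/18 + BUN/2.8
= 2·139 + 86/18 + 20/2.8
= 278 + 4.78 + 7.14
= 289.92 mOsm/kg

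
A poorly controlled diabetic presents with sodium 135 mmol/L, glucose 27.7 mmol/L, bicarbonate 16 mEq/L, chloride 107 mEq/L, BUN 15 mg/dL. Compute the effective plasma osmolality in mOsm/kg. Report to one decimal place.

297.7 mOsm/kg

Effective osmolality excludes urea (freely permeant across cell membranes):
2·Na + glucose
= 2·135 + 27.7
= 270 + 27.7
= 297.7 mOsm/kg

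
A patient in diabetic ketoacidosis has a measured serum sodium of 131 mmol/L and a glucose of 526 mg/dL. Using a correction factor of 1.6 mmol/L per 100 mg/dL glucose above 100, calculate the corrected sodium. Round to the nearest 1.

138 mmol/L

Corrected Na = measured Na + 1.6 · (glucose − 100)/100
= 131 + 1.6 · (526 − 100)/100
= 131 + 6.8
= 137.8 mmol/L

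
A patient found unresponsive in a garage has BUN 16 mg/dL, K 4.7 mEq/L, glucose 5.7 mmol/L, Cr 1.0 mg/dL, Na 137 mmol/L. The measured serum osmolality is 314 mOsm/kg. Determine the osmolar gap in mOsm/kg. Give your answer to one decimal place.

28.6 mOsm/kg

Calculated osmolality = 2·Na + glucose + BUN/2.8
= 2·137 + 5.7 + 16/2.8
= 274 + 5.70 + 5.71
= 285.41 mOsm/kg ≈ 285.4 mOsm/kg
Osmolar gap = measured − calculated = 314 − 285.4 = 28.6 mOsm/kg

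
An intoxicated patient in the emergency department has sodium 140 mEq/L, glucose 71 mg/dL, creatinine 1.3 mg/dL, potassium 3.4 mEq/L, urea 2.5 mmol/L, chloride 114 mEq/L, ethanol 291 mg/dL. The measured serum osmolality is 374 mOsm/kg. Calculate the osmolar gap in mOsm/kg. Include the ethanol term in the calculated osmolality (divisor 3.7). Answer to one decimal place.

Calculated osmolality = 2·Na + glucose/18 + urea + ethanol/3.7
= 2·140 + 71/18 + 2.5 + 291/3.7
= 280 + 3.94 + 2.50 + 78.65
= 365.09 mOsm/kg ≈ 365.1 mOsm/kg
Osmolar gap = measured − calculated = 374 − 365.1 = 8.9 mOsm/kg

8.9 mOsm/kg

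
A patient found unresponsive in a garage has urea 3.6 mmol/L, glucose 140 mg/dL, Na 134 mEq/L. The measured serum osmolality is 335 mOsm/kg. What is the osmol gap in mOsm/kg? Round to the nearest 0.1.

55.6 mOsm/kg

Calculated osmolality = 2·Na + glucose/18 + urea
= 2·134 + 140/18 + 3.6
= 268 + 7.78 + 3.60
= 279.38 mOsm/kg ≈ 279.4 mOsm/kg
Osmolar gap = measured − calculated = 335 − 279.4 = 55.6 mOsm/kg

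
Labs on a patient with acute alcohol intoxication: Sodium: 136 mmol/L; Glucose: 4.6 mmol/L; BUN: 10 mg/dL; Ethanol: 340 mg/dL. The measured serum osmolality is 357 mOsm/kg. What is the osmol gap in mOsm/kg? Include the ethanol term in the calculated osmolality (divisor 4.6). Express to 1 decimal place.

Calculated osmolality = 2·Na + glucose + BUN/2.8 + ethanol/4.6
= 2·136 + 4.6 + 10/2.8 + 340/4.6
= 272 + 4.60 + 3.57 + 73.91
= 354.08 mOsm/kg ≈ 354.1 mOsm/kg
Osmolar gap = measured − calculated = 357 − 354.1 = 2.9 mOsm/kg

2.9 mOsm/kg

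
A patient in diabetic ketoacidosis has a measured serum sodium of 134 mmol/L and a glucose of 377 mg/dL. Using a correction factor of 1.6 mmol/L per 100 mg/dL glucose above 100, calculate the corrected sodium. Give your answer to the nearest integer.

138 mmol/L

Corrected Na = measured Na + 1.6 · (glucose − 100)/100
= 134 + 1.6 · (377 − 100)/100
= 134 + 4.4
= 138.4 mmol/L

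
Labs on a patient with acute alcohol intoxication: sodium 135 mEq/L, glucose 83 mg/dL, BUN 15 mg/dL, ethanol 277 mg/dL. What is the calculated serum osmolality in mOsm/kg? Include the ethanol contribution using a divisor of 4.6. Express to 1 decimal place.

Calculated osmolality = 2·Na + glucose/18 + BUN/2.8 + ethanol/4.6
= 2·135 + 83/18 + 15/2.8 + 277/4.6
= 270 + 4.61 + 5.36 + 60.22
= 340.19 mOsm/kg

340.2 mOsm/kg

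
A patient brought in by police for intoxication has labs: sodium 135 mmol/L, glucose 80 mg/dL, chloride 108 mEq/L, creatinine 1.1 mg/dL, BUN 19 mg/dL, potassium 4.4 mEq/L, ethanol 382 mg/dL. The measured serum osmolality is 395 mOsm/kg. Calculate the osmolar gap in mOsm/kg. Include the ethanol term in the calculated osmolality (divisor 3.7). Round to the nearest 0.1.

10.5 mOsm/kg

Calculated osmolality = 2·Na + glucose/18 + BUN/2.8 + ethanol/3.7
= 2·135 + 80/18 + 19/2.8 + 382/3.7
= 270 + 4.44 + 6.79 + 103.24
= 384.47 mOsm/kg ≈ 384.5 mOsm/kg
Osmolar gap = measured − calculated = 395 − 384.5 = 10.5 mOsm/kg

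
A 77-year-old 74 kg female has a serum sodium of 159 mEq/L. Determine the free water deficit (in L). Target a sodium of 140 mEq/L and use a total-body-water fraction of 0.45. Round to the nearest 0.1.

TBW = 0.45 · 74 = 33.3 L
Free water deficit = TBW · (Na/140 − 1)
= 33.3 · (159/140 − 1)
= 33.3 · 0.1357
= 4.52 L

4.5 L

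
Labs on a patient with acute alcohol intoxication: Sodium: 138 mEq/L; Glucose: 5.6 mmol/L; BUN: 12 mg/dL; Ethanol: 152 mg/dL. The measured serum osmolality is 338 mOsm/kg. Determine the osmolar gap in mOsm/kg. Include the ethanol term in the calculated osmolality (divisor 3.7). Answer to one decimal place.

Calculated osmolality = 2·Na + glucose + BUN/2.8 + ethanol/3.7
= 2·138 + 5.6 + 12/2.8 + 152/3.7
= 276 + 5.60 + 4.29 + 41.08
= 326.97 mOsm/kg ≈ 327.0 mOsm/kg
Osmolar gap = measured − calculated = 338 − 327.0 = 11.0 mOsm/kg

11.0 mOsm/kg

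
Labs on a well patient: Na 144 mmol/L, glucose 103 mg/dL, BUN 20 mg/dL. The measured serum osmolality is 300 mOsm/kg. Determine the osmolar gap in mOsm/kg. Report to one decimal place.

-0.9 mOsm/kg

Calculated osmolality = 2·Na + glucose/18 + BUN/2.8
= 2·144 + 103/18 + 20/2.8
= 288 + 5.72 + 7.14
= 300.86 mOsm/kg ≈ 300.9 mOsm/kg
Osmolar gap = measured − calculated = 300 − 300.9 = -0.9 mOsm/kg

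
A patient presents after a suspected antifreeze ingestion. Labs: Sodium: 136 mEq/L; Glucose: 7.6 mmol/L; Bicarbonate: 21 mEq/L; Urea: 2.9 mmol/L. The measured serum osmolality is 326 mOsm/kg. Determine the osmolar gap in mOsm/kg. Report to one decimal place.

43.5 mOsm/kg

Calculated osmolality = 2·Na + glucose + urea
= 2·136 + 7.6 + 2.9
= 272 + 7.60 + 2.90
= 282.5 mOsm/kg ≈ 282.5 mOsm/kg
Osmolar gap = measured − calculated = 326 − 282.5 = 43.5 mOsm/kg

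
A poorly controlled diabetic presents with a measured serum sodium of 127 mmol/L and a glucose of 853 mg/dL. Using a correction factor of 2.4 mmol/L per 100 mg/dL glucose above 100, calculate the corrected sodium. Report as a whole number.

Corrected Na = measured Na + 2.4 · (glucose − 100)/100
= 127 + 2.4 · (853 − 100)/100
= 127 + 18.1
= 145.1 mmol/L

145 mmol/L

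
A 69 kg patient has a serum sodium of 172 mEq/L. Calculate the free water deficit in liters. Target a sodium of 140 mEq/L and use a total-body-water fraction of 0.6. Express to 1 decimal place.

TBW = 0.6 · 69 = 41.4 L
Free water deficit = TBW · (Na/140 − 1)
= 41.4 · (172/140 − 1)
= 41.4 · 0.2286
= 9.46 L

9.5 L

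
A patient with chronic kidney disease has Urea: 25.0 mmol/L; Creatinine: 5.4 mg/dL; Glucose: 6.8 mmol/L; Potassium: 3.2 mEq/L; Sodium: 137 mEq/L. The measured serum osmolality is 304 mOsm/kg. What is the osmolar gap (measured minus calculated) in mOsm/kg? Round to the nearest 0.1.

-1.8 mOsm/kg

Calculated osmolality = 2·Na + glucose + urea
= 2·137 + 6.8 + 25
= 274 + 6.80 + 25
= 305.8 mOsm/kg ≈ 305.8 mOsm/kg
Osmolar gap = measured − calculated = 304 − 305.8 = -1.8 mOsm/kg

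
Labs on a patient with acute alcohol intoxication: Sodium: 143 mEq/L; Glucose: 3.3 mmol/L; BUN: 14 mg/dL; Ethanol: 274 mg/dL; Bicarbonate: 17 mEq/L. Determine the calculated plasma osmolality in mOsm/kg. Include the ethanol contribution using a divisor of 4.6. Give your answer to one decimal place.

353.9 mOsm/kg

Calculated osmolality = 2·Na + glucose + BUN/2.8 + ethanol/4.6
= 2·143 + 3.3 + 14/2.8 + 274/4.6
= 286 + 3.30 + 5 + 59.57
= 353.87 mOsm/kg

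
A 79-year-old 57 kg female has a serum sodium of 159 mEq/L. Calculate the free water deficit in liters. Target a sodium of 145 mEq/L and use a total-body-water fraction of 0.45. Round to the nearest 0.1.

TBW = 0.45 · 57 = 25.65 L
Free water deficit = TBW · (Na/145 − 1)
= 25.65 · (159/145 − 1)
= 25.65 · 0.0966
= 2.48 L

2.5 L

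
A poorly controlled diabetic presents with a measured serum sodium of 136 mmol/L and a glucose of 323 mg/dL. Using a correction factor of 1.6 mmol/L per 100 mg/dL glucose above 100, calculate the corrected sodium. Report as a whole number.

Corrected Na = measured Na + 1.6 · (glucose − 100)/100
= 136 + 1.6 · (323 − 100)/100
= 136 + 3.6
= 139.6 mmol/L

140 mmol/L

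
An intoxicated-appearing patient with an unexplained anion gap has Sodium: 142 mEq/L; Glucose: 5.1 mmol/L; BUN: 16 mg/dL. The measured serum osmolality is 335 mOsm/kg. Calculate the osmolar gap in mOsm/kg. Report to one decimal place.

Calculated osmolality = 2·Na + glucose + BUN/2.8
= 2·142 + 5.1 + 16/2.8
= 284 + 5.10 + 5.71
= 294.81 mOsm/kg ≈ 294.8 mOsm/kg
Osmolar gap = measured − calculated = 335 − 294.8 = 40.2 mOsm/kg

40.2 mOsm/kg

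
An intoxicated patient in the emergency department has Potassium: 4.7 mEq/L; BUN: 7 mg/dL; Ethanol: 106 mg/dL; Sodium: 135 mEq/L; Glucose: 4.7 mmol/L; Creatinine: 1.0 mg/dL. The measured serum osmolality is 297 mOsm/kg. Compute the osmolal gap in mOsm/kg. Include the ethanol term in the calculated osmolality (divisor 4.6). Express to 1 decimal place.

-3.2 mOsm/kg

Calculated osmolality = 2·Na + glucose + BUN/2.8 + ethanol/4.6
= 2·135 + 4.7 + 7/2.8 + 106/4.6
= 270 + 4.70 + 2.50 + 23.04
= 300.24 mOsm/kg ≈ 300.2 mOsm/kg
Osmolar gap = measured − calculated = 297 − 300.2 = -3.2 mOsm/kg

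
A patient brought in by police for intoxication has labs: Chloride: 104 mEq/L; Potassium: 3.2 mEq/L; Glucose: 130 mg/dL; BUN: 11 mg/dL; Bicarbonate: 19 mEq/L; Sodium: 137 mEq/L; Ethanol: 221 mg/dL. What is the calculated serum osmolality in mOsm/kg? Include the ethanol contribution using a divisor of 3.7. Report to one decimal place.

344.9 mOsm/kg

Calculated osmolality = 2·Na + glucose/18 + BUN/2.8 + ethanol/3.7
= 2·137 + 130/18 + 11/2.8 + 221/3.7
= 274 + 7.22 + 3.93 + 59.73
= 344.88 mOsm/kg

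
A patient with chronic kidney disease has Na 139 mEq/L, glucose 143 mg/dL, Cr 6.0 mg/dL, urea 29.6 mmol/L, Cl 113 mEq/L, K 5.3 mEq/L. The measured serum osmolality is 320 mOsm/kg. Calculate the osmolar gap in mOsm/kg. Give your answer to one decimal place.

Calculated osmolality = 2·Na + glucose/18 + urea
= 2·139 + 143/18 + 29.6
= 278 + 7.94 + 29.60
= 315.54 mOsm/kg ≈ 315.5 mOsm/kg
Osmolar gap = measured − calculated = 320 − 315.5 = 4.5 mOsm/kg

4.5 mOsm/kg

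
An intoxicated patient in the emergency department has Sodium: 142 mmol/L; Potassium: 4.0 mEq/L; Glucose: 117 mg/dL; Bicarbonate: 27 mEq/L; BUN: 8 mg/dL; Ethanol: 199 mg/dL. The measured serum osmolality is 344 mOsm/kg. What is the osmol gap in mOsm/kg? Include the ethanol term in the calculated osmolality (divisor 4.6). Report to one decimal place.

7.4 mOsm/kg

Calculated osmolality = 2·Na + glucose/18 + BUN/2.8 + ethanol/4.6
= 2·142 + 117/18 + 8/2.8 + 199/4.6
= 284 + 6.50 + 2.86 + 43.26
= 336.62 mOsm/kg ≈ 336.6 mOsm/kg
Osmolar gap = measured − calculated = 344 − 336.6 = 7.4 mOsm/kg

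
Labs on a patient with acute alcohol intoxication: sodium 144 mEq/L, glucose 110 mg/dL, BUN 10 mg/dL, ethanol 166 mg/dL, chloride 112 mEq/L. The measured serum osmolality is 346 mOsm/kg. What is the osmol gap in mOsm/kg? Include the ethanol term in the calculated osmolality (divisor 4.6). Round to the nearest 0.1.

12.2 mOsm/kg

Calculated osmolality = 2·Na + glucose/18 + BUN/2.8 + ethanol/4.6
= 2·144 + 110/18 + 10/2.8 + 166/4.6
= 288 + 6.11 + 3.57 + 36.09
= 333.77 mOsm/kg ≈ 333.8 mOsm/kg
Osmolar gap = measured − calculated = 346 − 333.8 = 12.2 mOsm/kg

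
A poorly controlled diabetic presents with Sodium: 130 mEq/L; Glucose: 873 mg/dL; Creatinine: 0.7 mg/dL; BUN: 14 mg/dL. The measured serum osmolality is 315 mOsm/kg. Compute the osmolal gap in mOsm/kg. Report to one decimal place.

Calculated osmolality = 2·Na + glucose/18 + BUN/2.8
= 2·130 + 873/18 + 14/2.8
= 260 + 48.50 + 5
= 313.5 mOsm/kg ≈ 313.5 mOsm/kg
Osmolar gap = measured − calculated = 315 − 313.5 = 1.5 mOsm/kg

1.5 mOsm/kg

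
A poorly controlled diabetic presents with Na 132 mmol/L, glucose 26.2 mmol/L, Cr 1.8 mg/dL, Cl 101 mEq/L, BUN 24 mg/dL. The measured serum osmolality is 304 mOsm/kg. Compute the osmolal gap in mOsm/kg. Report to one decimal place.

Calculated osmolality = 2·Na + glucose + BUN/2.8
= 2·132 + 26.2 + 24/2.8
= 264 + 26.20 + 8.57
= 298.77 mOsm/kg ≈ 298.8 mOsm/kg
Osmolar gap = measured − calculated = 304 − 298.8 = 5.2 mOsm/kg

5.2 mOsm/kg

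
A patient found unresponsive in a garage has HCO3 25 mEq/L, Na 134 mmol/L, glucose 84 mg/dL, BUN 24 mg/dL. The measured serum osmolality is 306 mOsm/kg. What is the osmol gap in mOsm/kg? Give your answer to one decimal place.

Calculated osmolality = 2·Na + glucose/18 + BUN/2.8
= 2·134 + 84/18 + 24/2.8
= 268 + 4.67 + 8.57
= 281.24 mOsm/kg ≈ 281.2 mOsm/kg
Osmolar gap = measured − calculated = 306 − 281.2 = 24.8 mOsm/kg

24.8 mOsm/kg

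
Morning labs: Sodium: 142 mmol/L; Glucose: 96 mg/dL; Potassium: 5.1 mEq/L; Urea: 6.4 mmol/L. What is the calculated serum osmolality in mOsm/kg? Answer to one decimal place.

Calculated osmolality = 2·Na + glucose/18 + urea
= 2·142 + 96/18 + 6.4
= 284 + 5.33 + 6.40
= 295.73 mOsm/kg

295.7 mOsm/kg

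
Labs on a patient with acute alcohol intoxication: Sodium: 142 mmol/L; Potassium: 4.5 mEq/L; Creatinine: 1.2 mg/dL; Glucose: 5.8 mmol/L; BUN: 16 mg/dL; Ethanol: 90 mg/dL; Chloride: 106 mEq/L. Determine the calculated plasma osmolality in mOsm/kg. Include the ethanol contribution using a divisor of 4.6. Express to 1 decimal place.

315.1 mOsm/kg

Calculated osmolality = 2·Na + glucose + BUN/2.8 + ethanol/4.6
= 2·142 + 5.8 + 16/2.8 + 90/4.6
= 284 + 5.80 + 5.71 + 19.57
= 315.08 mOsm/kg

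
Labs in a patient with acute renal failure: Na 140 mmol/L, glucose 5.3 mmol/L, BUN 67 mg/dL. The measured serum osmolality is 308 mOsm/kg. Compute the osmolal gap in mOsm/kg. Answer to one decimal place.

-1.2 mOsm/kg

Calculated osmolality = 2·Na + glucose + BUN/2.8
= 2·140 + 5.3 + 67/2.8
= 280 + 5.30 + 23.93
= 309.23 mOsm/kg ≈ 309.2 mOsm/kg
Osmolar gap = measured − calculated = 308 − 309.2 = -1.2 mOsm/kg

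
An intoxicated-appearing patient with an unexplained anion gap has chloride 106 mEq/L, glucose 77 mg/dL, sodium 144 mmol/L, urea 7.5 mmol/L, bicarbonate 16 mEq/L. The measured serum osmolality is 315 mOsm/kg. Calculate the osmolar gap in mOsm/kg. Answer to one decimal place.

15.2 mOsm/kg

Calculated osmolality = 2·Na + glucose/18 + urea
= 2·144 + 77/18 + 7.5
= 288 + 4.28 + 7.50
= 299.78 mOsm/kg ≈ 299.8 mOsm/kg
Osmolar gap = measured − calculated = 315 − 299.8 = 15.2 mOsm/kg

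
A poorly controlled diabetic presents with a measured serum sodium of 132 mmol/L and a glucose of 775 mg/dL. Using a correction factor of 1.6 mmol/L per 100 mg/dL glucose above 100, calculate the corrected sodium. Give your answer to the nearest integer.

143 mmol/L

Corrected Na = measured Na + 1.6 · (glucose − 100)/100
= 132 + 1.6 · (775 − 100)/100
= 132 + 10.8
= 142.8 mmol/L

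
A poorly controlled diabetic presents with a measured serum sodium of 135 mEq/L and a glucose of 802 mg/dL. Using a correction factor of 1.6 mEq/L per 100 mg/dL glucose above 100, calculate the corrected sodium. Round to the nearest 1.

Corrected Na = measured Na + 1.6 · (glucose − 100)/100
= 135 + 1.6 · (802 − 100)/100
= 135 + 11.2
= 146.2 mEq/L

146 mEq/L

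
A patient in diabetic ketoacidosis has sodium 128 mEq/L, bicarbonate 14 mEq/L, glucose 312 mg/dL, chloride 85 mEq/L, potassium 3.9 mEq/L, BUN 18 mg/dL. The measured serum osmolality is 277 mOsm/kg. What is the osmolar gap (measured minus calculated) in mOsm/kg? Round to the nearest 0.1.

Calculated osmolality = 2·Na + glucose/18 + BUN/2.8
= 2·128 + 312/18 + 18/2.8
= 256 + 17.33 + 6.43
= 279.76 mOsm/kg ≈ 279.8 mOsm/kg
Osmolar gap = measured − calculated = 277 − 279.8 = -2.8 mOsm/kg

-2.8 mOsm/kg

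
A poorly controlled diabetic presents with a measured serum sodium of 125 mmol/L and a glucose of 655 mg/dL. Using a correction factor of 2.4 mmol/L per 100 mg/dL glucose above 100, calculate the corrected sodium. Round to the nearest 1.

Corrected Na = measured Na + 2.4 · (glucose − 100)/100
= 125 + 2.4 · (655 − 100)/100
= 125 + 13.3
= 138.3 mmol/L

138 mmol/L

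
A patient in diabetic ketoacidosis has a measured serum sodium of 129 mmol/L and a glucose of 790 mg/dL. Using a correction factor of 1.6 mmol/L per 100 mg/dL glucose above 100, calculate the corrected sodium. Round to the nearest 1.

140 mmol/L

Corrected Na = measured Na + 1.6 · (glucose − 100)/100
= 129 + 1.6 · (790 − 100)/100
= 129 + 11
= 140 mmol/L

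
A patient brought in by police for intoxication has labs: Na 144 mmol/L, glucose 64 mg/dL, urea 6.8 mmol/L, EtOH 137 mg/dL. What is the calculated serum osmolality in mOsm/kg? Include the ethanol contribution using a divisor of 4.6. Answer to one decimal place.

328.1 mOsm/kg

Calculated osmolality = 2·Na + glucose/18 + urea + ethanol/4.6
= 2·144 + 64/18 + 6.8 + 137/4.6
= 288 + 3.56 + 6.80 + 29.78
= 328.14 mOsm/kg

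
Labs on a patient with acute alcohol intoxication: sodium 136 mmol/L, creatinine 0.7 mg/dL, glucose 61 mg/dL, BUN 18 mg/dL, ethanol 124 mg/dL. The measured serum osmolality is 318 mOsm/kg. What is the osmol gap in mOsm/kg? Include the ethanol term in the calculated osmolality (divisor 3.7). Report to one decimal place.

2.7 mOsm/kg

Calculated osmolality = 2·Na + glucose/18 + BUN/2.8 + ethanol/3.7
= 2·136 + 61/18 + 18/2.8 + 124/3.7
= 272 + 3.39 + 6.43 + 33.51
= 315.33 mOsm/kg ≈ 315.3 mOsm/kg
Osmolar gap = measured − calculated = 318 − 315.3 = 2.7 mOsm/kg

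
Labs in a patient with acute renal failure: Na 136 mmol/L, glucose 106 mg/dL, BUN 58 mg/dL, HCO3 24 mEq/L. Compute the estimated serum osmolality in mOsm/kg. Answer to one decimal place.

298.6 mOsm/kg

Calculated osmolality = 2·Na + glucose/18 + BUN/2.8
= 2·136 + 106/18 + 58/2.8
= 272 + 5.89 + 20.71
= 298.6 mOsm/kg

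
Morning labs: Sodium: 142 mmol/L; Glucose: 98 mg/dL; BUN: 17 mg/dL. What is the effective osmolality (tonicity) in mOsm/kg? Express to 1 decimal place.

Effective osmolality excludes urea (freely permeant across cell membranes):
2·Na + glucose/18
= 2·142 + 98/18
= 284 + 5.44
= 289.44 mOsm/kg

289.4 mOsm/kg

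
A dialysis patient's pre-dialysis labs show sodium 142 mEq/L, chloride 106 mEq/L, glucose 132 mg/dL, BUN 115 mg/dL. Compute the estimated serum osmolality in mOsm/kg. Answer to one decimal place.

332.4 mOsm/kg

Calculated osmolality = 2·Na + glucose/18 + BUN/2.8
= 2·142 + 132/18 + 115/2.8
= 284 + 7.33 + 41.07
= 332.4 mOsm/kg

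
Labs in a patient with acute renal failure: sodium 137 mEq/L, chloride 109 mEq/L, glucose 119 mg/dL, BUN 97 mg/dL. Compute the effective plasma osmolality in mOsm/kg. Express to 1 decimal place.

280.6 mOsm/kg

Effective osmolality excludes urea (freely permeant across cell membranes):
2·Na + glucose/18
= 2·137 + 119/18
= 274 + 6.61
= 280.61 mOsm/kg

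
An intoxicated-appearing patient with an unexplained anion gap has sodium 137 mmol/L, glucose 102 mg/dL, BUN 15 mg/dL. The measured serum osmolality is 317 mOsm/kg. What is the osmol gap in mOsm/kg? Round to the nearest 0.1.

Calculated osmolality = 2·Na + glucose/18 + BUN/2.8
= 2·137 + 102/18 + 15/2.8
= 274 + 5.67 + 5.36
= 285.03 mOsm/kg ≈ 285.0 mOsm/kg
Osmolar gap = measured − calculated = 317 − 285.0 = 32.0 mOsm/kg

32.0 mOsm/kg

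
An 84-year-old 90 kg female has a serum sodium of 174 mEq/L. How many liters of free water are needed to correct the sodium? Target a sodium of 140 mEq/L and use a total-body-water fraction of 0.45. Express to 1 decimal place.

9.8 L

TBW = 0.45 · 90 = 40.5 L
Free water deficit = TBW · (Na/140 − 1)
= 40.5 · (174/140 − 1)
= 40.5 · 0.2429
= 9.84 L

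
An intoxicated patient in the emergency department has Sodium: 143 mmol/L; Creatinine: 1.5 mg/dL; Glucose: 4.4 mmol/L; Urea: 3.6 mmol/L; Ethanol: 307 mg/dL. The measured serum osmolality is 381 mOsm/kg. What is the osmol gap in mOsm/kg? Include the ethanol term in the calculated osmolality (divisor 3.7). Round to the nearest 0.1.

4.0 mOsm/kg

Calculated osmolality = 2·Na + glucose + urea + ethanol/3.7
= 2·143 + 4.4 + 3.6 + 307/3.7
= 286 + 4.40 + 3.60 + 82.97
= 376.97 mOsm/kg ≈ 377.0 mOsm/kg
Osmolar gap = measured − calculated = 381 − 377.0 = 4.0 mOsm/kg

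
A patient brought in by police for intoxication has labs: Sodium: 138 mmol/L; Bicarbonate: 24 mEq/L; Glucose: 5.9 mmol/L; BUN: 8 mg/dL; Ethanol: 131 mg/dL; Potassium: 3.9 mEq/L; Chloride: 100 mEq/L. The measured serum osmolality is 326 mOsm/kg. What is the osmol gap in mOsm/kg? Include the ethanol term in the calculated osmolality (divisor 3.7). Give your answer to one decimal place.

Calculated osmolality = 2·Na + glucose + BUN/2.8 + ethanol/3.7
= 2·138 + 5.9 + 8/2.8 + 131/3.7
= 276 + 5.90 + 2.86 + 35.41
= 320.17 mOsm/kg ≈ 320.2 mOsm/kg
Osmolar gap = measured − calculated = 326 − 320.2 = 5.8 mOsm/kg

5.8 mOsm/kg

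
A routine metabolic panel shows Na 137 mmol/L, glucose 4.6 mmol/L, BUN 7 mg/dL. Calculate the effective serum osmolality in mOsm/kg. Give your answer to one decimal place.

278.6 mOsm/kg

Effective osmolality excludes urea (freely permeant across cell membranes):
2·Na + glucose
= 2·137 + 4.6
= 274 + 4.6
= 278.6 mOsm/kg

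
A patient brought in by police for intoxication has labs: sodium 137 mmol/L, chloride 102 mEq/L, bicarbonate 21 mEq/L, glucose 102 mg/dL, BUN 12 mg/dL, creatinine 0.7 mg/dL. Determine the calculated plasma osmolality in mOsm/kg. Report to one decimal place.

Calculated osmolality = 2·Na + glucose/18 + BUN/2.8
= 2·137 + 102/18 + 12/2.8
= 274 + 5.67 + 4.29
= 283.96 mOsm/kg

284.0 mOsm/kg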